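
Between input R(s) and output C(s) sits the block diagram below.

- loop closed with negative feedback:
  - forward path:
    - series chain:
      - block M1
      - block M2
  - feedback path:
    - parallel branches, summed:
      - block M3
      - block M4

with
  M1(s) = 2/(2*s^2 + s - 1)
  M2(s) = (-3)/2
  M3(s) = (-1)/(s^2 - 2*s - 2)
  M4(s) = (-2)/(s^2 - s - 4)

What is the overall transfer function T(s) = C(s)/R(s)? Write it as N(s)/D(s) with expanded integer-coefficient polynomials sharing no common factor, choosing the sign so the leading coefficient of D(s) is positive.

Step 1 - combine M1, M2 in series -> (-3)/(2*s^2 + s - 1)
Step 2 - add M3, M4 (parallel) -> (-3*s^2 + 5*s + 8)/(s^4 - 3*s^3 - 4*s^2 + 10*s + 8)
Step 3 - reduce the feedback loop with forward (M1*M2) and return (M3+M4), giving the overall T(s)

Therefore the answer is (-3*s^4 + 9*s^3 + 12*s^2 - 30*s - 24)/(2*s^6 - 5*s^5 - 12*s^4 + 19*s^3 + 39*s^2 - 17*s - 32).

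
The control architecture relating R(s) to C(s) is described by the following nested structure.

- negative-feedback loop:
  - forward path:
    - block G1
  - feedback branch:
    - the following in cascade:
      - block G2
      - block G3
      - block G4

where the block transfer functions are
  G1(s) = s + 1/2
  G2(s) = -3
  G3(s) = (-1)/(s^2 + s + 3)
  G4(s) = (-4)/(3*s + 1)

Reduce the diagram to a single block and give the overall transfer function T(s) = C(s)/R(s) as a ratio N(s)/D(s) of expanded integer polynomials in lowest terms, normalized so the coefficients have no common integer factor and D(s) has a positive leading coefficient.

The answer is (6*s^4 + 11*s^3 + 24*s^2 + 16*s + 3)/(6*s^3 + 8*s^2 - 4*s - 6).

Reasoning:
Step 1. cascade G2, G3, G4 gives (-12)/(3*s^3 + 4*s^2 + 10*s + 3)
Step 2. reduce the feedback loop with forward G1 and return (G2*G3*G4), giving the overall T(s)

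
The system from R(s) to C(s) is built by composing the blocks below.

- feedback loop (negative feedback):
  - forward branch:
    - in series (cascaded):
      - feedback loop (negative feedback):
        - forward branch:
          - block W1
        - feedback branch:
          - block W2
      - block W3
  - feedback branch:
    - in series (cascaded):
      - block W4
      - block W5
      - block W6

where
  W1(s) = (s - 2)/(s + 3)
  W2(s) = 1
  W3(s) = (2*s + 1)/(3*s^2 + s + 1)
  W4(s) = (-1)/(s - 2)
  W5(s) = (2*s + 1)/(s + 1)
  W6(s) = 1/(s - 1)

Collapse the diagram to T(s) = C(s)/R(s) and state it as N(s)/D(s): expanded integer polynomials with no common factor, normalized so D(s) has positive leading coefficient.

1. apply the feedback formula to W1, W2; result (s - 2)/(2*s + 1)
2. reduce the series chain [W1/(1+W1*W2)], W3; result (s - 2)/(3*s^2 + s + 1)
3. series reduction of W4, W5, W6; result (-2*s - 1)/(s^3 - 2*s^2 - s + 2)
4. close the feedback loop around ([W1/(1+W1*W2)]*W3), (W4*W5*W6); the result is T(s) itself (integer coefficients, no common factor, positive leading denominator coefficient)

Final answer: (s^3 - 2*s^2 - s + 2)/(3*s^4 + s^3 - 2*s^2 - 3*s - 2)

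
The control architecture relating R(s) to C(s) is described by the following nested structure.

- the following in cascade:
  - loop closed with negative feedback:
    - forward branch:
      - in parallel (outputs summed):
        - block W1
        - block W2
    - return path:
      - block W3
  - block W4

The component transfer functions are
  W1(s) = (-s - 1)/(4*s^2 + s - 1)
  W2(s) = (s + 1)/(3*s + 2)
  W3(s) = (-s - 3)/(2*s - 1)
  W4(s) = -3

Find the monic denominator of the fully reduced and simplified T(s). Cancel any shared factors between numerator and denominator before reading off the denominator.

Step 1 - reduce the parallel group W1, W2: (4*s^3 + 2*s^2 - 5*s - 3)/(12*s^3 + 11*s^2 - s - 2)
Step 2 - feedback reduction of (W1+W2), W3: (8*s^4 - 12*s^2 - s + 3)/(20*s^4 - 4*s^3 - 14*s^2 + 15*s + 11)
Step 3 - multiply [(W1+W2)/(1+(W1+W2)*W3)], W4 (series): (-24*s^4 + 36*s^2 + 3*s - 9)/(20*s^4 - 4*s^3 - 14*s^2 + 15*s + 11)
Step 3 gives the fully reduced T(s), with no common factor left to cancel. The denominator's leading coefficient is 20, so divide each of its coefficients by 20 to get the monic form.

Therefore the answer is s^4 - s^3/5 - 7*s^2/10 + 3*s/4 + 11/20.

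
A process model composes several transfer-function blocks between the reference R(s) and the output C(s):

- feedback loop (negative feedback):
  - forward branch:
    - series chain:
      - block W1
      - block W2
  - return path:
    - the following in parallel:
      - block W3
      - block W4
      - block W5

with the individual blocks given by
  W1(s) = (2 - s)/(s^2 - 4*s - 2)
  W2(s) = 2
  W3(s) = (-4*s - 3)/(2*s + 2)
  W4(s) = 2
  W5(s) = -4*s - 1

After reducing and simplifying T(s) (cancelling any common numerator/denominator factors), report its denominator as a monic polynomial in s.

Reducing step by step:

Step 1 - cascade W1, W2 = (4 - 2*s)/(s^2 - 4*s - 2)
Step 2 - combine W3, W4, W5 in parallel = (-8*s^2 - 10*s - 1)/(2*s + 2)
Step 3 - feedback reduction of (W1*W2), (W3+W4+W5) = (-2*s^2 + 2*s + 4)/(9*s^3 - 9*s^2 - 25*s - 4)
No further cancellation is possible in the step-3 result, so that is T(s). Its denominator becomes monic after dividing by the leading coefficient 9.

Answer: s^3 - s^2 - 25*s/9 - 4/9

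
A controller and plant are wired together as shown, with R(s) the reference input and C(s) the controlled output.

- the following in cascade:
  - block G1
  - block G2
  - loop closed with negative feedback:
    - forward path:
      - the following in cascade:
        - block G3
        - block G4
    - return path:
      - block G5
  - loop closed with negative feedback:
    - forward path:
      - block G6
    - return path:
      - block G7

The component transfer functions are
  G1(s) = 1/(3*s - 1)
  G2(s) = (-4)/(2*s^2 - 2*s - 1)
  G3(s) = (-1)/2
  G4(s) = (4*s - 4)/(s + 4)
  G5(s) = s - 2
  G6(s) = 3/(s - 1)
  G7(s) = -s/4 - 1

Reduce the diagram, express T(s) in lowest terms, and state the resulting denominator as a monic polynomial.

Step 1: series reduction of G3, G4; result (2 - 2*s)/(s + 4)
Step 2: close the feedback loop around (G3*G4), G5; result (2*s - 2)/(2*s^2 - 7*s)
Step 3: feedback reduction of G6, G7; result 12/(s - 16)
Step 4: reduce the series chain G1, G2, [(G3*G4)/(1+(G3*G4)*G5)], [G6/(1+G6*G7)]; result (96 - 96*s)/(12*s^6 - 250*s^5 + 982*s^4 - 855*s^3 - 151*s^2 + 112*s)
T(s) is the step-4 result (common factors already cancelled). Leading coefficient of the denominator: 12. Divide through by 12 for the monic polynomial.

Answer: s^6 - 125*s^5/6 + 491*s^4/6 - 285*s^3/4 - 151*s^2/12 + 28*s/3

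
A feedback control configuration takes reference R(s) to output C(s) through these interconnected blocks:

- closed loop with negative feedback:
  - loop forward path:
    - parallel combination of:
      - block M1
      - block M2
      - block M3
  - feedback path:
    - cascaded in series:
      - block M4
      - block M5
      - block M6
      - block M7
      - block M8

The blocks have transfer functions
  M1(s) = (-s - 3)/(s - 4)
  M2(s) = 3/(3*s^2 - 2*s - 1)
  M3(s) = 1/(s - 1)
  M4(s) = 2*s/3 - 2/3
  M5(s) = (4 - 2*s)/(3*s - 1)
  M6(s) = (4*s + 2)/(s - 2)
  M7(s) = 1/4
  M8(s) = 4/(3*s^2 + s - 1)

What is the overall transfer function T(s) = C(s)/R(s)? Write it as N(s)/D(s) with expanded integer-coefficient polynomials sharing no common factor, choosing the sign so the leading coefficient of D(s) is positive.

The answer is (-81*s^6 - 108*s^5 + 9*s^4 - 312*s^3 + 153*s - 39)/(81*s^6 - 330*s^5 + 193*s^4 + 245*s^3 + 42*s^2 - 139*s - 92).

Reasoning:
Step 1 - combine M1, M2, M3 in parallel = (-3*s^3 - 4*s^2 - s - 13)/(3*s^3 - 14*s^2 + 7*s + 4)
Step 2 - combine M4, M5, M6, M7, M8 in series = (-16*s^2 + 8*s + 8)/(27*s^3 - 12*s + 3)
Step 3 - close the feedback loop around (M1+M2+M3), (M4*M5*M6*M7*M8), giving the overall T(s)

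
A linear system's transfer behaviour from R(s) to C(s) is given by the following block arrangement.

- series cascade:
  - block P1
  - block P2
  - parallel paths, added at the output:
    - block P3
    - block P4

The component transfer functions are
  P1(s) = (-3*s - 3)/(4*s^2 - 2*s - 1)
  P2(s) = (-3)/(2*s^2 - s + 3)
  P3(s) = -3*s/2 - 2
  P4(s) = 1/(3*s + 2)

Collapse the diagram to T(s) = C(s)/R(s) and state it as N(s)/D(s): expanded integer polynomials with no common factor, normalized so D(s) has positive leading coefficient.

Step 1: add P3, P4 (parallel) = (-9*s^2 - 18*s - 6)/(6*s + 4)
Step 2: cascade P1, P2, (P3+P4); the result is T(s) itself (integer coefficients, no common factor, positive leading denominator coefficient)

Hence the answer: (-81*s^3 - 243*s^2 - 216*s - 54)/(48*s^5 - 16*s^4 + 40*s^3 + 18*s^2 - 38*s - 12)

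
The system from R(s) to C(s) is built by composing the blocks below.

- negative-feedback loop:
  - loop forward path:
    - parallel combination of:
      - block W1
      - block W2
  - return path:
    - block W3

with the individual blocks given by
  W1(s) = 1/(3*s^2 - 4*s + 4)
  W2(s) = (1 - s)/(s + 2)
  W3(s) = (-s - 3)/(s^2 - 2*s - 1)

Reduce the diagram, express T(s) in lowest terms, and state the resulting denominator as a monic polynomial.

First reduce the diagram to T(s).

(1) combine W1, W2 in parallel gives (-3*s^3 + 7*s^2 - 7*s + 6)/(3*s^3 + 2*s^2 - 4*s + 8)
(2) close the feedback loop around (W1+W2), W3 gives (-3*s^5 + 13*s^4 - 18*s^3 + 13*s^2 - 5*s - 6)/(3*s^5 - s^4 - 9*s^3 + 3*s - 26)
That last expression is T(s), already simplified. Scaling its denominator by 1/3 (the reciprocal of the leading coefficient) yields the monic denominator.

Answer: s^5 - s^4/3 - 3*s^3 + s - 26/3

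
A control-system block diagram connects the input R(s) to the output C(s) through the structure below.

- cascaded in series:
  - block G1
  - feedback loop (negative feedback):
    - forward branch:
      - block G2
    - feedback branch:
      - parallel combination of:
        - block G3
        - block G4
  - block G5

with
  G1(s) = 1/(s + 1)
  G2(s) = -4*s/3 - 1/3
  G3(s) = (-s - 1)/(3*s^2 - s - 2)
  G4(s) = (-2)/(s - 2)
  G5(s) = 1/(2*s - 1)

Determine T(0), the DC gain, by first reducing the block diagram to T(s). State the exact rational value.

[1] reduce the parallel group G3, G4 gives (-7*s^2 + 3*s + 6)/(3*s^3 - 7*s^2 + 4)
[2] apply the feedback formula to G2, (G3+G4) gives (-12*s^4 + 25*s^3 + 7*s^2 - 16*s - 4)/(37*s^3 - 26*s^2 - 27*s + 6)
[3] multiply G1, [G2/(1+G2*(G3+G4))], G5 (series) gives (-12*s^4 + 25*s^3 + 7*s^2 - 16*s - 4)/(74*s^5 - 15*s^4 - 117*s^3 + 11*s^2 + 33*s - 6)
Step 3 gives the overall T(s). Then T(0) = -4/(-6) = 2/3.

Final answer: 2/3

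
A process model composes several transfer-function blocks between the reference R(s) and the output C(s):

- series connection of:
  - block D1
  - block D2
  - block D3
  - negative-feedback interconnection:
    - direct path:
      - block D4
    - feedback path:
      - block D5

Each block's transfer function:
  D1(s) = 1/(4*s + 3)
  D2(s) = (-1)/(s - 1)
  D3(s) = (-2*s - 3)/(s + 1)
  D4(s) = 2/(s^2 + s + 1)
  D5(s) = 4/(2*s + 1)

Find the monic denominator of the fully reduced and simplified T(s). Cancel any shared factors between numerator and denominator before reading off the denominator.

First reduce the diagram to T(s).

Step 1. close the feedback loop around D4, D5; result (4*s + 2)/(2*s^3 + 3*s^2 + 3*s + 9)
Step 2. multiply D1, D2, D3, [D4/(1+D4*D5)] (series); result (8*s^2 + 16*s + 6)/(8*s^6 + 18*s^5 + 13*s^4 + 27*s^3 + 6*s^2 - 45*s - 27)
The result of step 2 is T(s) in lowest terms. Its denominator has leading coefficient 8; dividing the denominator through by 8 makes it monic.

Answer: s^6 + 9*s^5/4 + 13*s^4/8 + 27*s^3/8 + 3*s^2/4 - 45*s/8 - 27/8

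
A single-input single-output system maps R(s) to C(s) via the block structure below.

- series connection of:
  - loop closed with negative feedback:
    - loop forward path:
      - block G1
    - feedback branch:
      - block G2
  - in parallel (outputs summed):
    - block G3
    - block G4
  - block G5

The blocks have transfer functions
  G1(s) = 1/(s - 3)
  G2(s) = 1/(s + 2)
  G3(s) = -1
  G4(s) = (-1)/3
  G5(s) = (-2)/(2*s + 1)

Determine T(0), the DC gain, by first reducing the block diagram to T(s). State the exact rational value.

First reduce the diagram to T(s).

Step 1. reduce the feedback loop with forward G1 and return G2 gives (s + 2)/(s^2 - s - 5)
Step 2. add G3, G4 (parallel) gives (-4)/3
Step 3. multiply [G1/(1+G1*G2)], (G3+G4), G5 (series) gives (8*s + 16)/(6*s^3 - 3*s^2 - 33*s - 15)
The step-3 result is T(s). Setting s = 0: T(0) = 16/(-15) = -16/15.

Answer: -16/15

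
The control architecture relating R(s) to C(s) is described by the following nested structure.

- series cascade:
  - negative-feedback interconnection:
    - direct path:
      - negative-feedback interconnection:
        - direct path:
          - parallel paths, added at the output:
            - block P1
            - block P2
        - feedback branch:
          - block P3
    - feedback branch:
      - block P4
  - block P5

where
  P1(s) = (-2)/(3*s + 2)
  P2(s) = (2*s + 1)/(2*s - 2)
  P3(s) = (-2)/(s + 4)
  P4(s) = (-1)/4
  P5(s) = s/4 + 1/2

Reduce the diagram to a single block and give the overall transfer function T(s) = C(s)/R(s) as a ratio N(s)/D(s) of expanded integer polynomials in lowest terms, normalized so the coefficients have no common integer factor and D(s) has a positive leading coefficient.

[1] reduce the parallel group P1, P2 -> (6*s^2 + 3*s + 6)/(6*s^2 - 2*s - 4)
[2] collapse the loop ((P1+P2) forward, P3 return) -> (6*s^3 + 27*s^2 + 18*s + 24)/(6*s^3 + 10*s^2 - 18*s - 28)
[3] feedback reduction of [(P1+P2)/(1+(P1+P2)*P3)], P4 -> (24*s^3 + 108*s^2 + 72*s + 96)/(18*s^3 + 13*s^2 - 90*s - 136)
[4] combine [[(P1+P2)/(1+(P1+P2)*P3)]/(1+[(P1+P2)/(1+(P1+P2)*P3)]*P4)], P5 in series, which is the overall transfer function T(s) = C(s)/R(s) in lowest terms

Answer: (6*s^4 + 39*s^3 + 72*s^2 + 60*s + 48)/(18*s^3 + 13*s^2 - 90*s - 136)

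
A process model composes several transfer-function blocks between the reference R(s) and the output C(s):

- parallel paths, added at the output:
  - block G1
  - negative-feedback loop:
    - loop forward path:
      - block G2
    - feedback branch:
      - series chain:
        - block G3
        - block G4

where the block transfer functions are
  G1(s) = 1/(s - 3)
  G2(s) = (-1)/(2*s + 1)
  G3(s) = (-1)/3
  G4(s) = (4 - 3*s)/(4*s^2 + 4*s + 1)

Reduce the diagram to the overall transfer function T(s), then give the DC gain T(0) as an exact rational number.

Step 1: reduce the series chain G3, G4; result (3*s - 4)/(12*s^2 + 12*s + 3)
Step 2: close the feedback loop around G2, (G3*G4); result (-12*s^2 - 12*s - 3)/(24*s^3 + 36*s^2 + 15*s + 7)
Step 3: parallel reduction of G1, [G2/(1+G2*(G3*G4))]; result (12*s^3 + 60*s^2 + 48*s + 16)/(24*s^4 - 36*s^3 - 93*s^2 - 38*s - 21)
That last expression is T(s); at s = 0 only the constant terms survive, so T(0) = 16/(-21) = -16/21.

Answer: -16/21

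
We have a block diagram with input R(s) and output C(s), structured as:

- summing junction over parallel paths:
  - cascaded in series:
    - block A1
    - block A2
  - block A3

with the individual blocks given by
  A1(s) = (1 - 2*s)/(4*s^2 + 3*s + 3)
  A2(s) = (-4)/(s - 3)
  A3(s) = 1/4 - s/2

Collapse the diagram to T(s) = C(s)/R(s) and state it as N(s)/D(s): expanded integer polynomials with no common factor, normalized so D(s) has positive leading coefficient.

1. reduce the series chain A1, A2: (8*s - 4)/(4*s^3 - 9*s^2 - 6*s - 9)
2. sum the parallel branches (A1*A2), A3; the result is T(s) itself (integer coefficients, no common factor, positive leading denominator coefficient)

Hence the answer: (-8*s^4 + 22*s^3 + 3*s^2 + 44*s - 25)/(16*s^3 - 36*s^2 - 24*s - 36)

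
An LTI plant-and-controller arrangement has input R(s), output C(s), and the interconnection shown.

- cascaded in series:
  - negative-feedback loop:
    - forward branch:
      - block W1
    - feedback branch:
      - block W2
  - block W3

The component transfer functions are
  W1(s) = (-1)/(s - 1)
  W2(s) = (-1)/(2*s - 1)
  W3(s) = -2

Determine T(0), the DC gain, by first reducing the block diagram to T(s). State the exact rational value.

Reducing step by step:

[1] apply the feedback formula to W1, W2, giving (1 - 2*s)/(2*s^2 - 3*s + 2)
[2] series reduction of [W1/(1+W1*W2)], W3, giving (4*s - 2)/(2*s^2 - 3*s + 2)
Evaluating the step-2 result (the overall T(s)) at s = 0 gives T(0) = -2/2 = -1.

Answer: -1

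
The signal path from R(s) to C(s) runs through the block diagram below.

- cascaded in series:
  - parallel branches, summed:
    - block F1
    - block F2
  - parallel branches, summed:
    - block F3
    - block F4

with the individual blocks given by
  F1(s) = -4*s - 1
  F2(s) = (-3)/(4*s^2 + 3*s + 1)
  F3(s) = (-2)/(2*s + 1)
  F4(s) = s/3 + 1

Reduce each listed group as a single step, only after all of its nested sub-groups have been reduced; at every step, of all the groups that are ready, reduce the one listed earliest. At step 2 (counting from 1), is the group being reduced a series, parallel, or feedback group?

Step 1: parallel reduction of F1, F2
Step 2: add F3, F4 (parallel)
Step 3: combine (F1+F2), (F3+F4) in series
So the answer for step 2 is parallel.

Hence the answer: parallel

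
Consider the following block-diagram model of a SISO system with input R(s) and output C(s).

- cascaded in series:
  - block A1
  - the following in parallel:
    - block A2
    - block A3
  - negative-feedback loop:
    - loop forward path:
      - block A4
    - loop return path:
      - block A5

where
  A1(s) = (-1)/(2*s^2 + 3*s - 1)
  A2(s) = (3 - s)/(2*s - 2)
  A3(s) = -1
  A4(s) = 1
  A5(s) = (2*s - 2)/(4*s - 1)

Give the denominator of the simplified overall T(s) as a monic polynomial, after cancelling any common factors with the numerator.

1. parallel reduction of A2, A3 = (5 - 3*s)/(2*s - 2)
2. feedback reduction of A4, A5 = (4*s - 1)/(6*s - 3)
3. series reduction of A1, (A2+A3), [A4/(1+A4*A5)] = (12*s^2 - 23*s + 5)/(24*s^4 - 54*s^2 + 36*s - 6)
The result of step 3 is T(s) in lowest terms. Its denominator has leading coefficient 24; dividing the denominator through by 24 makes it monic.

Final answer: s^4 - 9*s^2/4 + 3*s/2 - 1/4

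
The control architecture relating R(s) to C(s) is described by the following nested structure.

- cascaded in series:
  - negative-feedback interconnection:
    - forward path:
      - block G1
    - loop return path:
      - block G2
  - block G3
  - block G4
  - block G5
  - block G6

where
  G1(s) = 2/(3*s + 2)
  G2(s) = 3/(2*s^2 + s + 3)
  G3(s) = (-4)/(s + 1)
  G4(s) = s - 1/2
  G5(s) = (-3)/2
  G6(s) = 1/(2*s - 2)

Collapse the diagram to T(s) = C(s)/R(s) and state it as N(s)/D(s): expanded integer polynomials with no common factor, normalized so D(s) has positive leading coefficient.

Answer: (12*s^3 + 15*s - 9)/(6*s^5 + 7*s^4 + 5*s^3 + 5*s^2 - 11*s - 12)

Working:
Step 1: reduce the feedback loop with forward G1 and return G2; result (4*s^2 + 2*s + 6)/(6*s^3 + 7*s^2 + 11*s + 12)
Step 2: combine [G1/(1+G1*G2)], G3, G4, G5, G6 in series, which is the overall transfer function T(s) = C(s)/R(s) in lowest terms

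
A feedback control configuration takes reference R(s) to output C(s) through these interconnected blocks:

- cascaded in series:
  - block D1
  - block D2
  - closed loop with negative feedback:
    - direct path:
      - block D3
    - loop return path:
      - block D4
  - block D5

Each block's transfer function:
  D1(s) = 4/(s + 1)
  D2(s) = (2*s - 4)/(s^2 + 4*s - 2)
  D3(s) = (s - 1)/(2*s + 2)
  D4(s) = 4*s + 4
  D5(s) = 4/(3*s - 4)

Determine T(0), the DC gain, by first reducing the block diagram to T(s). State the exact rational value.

First reduce the diagram to T(s).

Step 1: collapse the loop (D3 forward, D4 return): (s - 1)/(4*s^2 + 2*s - 2)
Step 2: reduce the series chain D1, D2, [D3/(1+D3*D4)], D5: (16*s^2 - 48*s + 32)/(6*s^6 + 25*s^5 - 20*s^4 - 53*s^3 + 16*s^2 + 22*s - 8)
That last expression is T(s); at s = 0 only the constant terms survive, so T(0) = 32/(-8) = -4.

Answer: -4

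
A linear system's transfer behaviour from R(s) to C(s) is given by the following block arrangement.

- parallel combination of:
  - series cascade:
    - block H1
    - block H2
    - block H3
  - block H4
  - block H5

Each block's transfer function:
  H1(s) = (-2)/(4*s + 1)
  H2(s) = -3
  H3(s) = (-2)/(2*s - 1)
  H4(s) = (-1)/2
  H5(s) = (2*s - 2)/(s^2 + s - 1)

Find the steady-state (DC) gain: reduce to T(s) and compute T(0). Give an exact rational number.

The answer is 27/2.

Reasoning:
Step 1. reduce the series chain H1, H2, H3 = (-12)/(8*s^2 - 2*s - 1)
Step 2. sum the parallel branches (H1*H2*H3), H4, H5 = (-8*s^4 + 26*s^3 - 53*s^2 - 21*s + 27)/(16*s^4 + 12*s^3 - 22*s^2 + 2*s + 2)
Step 2 gives the overall T(s). Then T(0) = 27/2.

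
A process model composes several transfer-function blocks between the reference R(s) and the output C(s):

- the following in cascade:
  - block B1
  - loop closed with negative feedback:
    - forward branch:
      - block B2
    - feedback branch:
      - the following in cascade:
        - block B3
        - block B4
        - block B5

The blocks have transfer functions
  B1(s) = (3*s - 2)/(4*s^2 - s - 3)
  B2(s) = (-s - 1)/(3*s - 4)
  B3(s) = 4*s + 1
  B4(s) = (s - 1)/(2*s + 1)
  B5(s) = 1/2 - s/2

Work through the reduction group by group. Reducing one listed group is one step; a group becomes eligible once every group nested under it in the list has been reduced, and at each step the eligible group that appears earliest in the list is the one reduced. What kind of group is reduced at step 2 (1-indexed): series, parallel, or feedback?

Step 1: series reduction of B3, B4, B5
Step 2: apply the feedback formula to B2, (B3*B4*B5)
Step 3: multiply B1, [B2/(1+B2*(B3*B4*B5))] (series)
Step 2 collapses a feedback group.

Therefore the answer is feedback.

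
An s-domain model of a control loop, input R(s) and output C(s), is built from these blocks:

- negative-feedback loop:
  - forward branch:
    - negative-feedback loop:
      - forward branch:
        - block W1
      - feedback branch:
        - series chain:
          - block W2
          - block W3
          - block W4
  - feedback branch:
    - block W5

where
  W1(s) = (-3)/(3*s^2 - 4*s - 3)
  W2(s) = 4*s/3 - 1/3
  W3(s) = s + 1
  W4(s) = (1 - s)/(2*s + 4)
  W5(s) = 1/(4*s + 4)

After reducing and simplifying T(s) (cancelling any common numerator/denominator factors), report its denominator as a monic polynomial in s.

Reducing step by step:

(1) cascade W2, W3, W4 -> (-4*s^3 + s^2 + 4*s - 1)/(6*s + 12)
(2) reduce the feedback loop with forward W1 and return (W2*W3*W4) -> (-6*s - 12)/(10*s^3 + 3*s^2 - 26*s - 11)
(3) reduce the feedback loop with forward [W1/(1+W1*(W2*W3*W4))] and return W5 -> (-12*s^2 - 36*s - 24)/(20*s^4 + 26*s^3 - 46*s^2 - 77*s - 28)
Step 3 gives the fully reduced T(s), with no common factor left to cancel. The denominator's leading coefficient is 20, so divide each of its coefficients by 20 to get the monic form.

Answer: s^4 + 13*s^3/10 - 23*s^2/10 - 77*s/20 - 7/5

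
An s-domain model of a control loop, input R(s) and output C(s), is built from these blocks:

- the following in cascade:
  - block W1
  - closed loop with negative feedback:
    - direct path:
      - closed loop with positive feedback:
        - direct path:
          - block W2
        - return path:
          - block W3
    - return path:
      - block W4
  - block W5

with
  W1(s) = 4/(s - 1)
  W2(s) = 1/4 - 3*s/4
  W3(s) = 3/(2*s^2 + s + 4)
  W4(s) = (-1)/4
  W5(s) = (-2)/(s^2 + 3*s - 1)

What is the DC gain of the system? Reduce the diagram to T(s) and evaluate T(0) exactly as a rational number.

The answer is -8/3.

Reasoning:
Step 1: apply the feedback formula to W2, W3; result (-6*s^3 - s^2 - 11*s + 4)/(8*s^2 + 13*s + 13)
Step 2: close the feedback loop around [W2/(1-W2*W3)], W4; result (-24*s^3 - 4*s^2 - 44*s + 16)/(6*s^3 + 33*s^2 + 63*s + 48)
Step 3: series reduction of W1, [[W2/(1-W2*W3)]/(1+[W2/(1-W2*W3)]*W4)], W5; result (192*s^3 + 32*s^2 + 352*s - 128)/(6*s^6 + 45*s^5 + 105*s^4 + 48*s^3 - 123*s^2 - 129*s + 48)
The step-3 result is T(s). Setting s = 0: T(0) = -128/48 = -8/3.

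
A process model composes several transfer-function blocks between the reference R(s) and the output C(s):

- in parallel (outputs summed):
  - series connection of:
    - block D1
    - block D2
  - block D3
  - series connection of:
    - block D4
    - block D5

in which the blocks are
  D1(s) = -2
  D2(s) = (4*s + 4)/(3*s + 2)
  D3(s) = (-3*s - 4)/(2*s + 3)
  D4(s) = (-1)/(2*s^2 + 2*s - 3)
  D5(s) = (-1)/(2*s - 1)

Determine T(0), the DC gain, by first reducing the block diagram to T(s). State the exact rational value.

First reduce the diagram to T(s).

Step 1 - series reduction of D1, D2 -> (-8*s - 8)/(3*s + 2)
Step 2 - multiply D4, D5 (series) -> 1/(4*s^3 + 2*s^2 - 8*s + 3)
Step 3 - sum the parallel branches (D1*D2), D3, (D4*D5) -> (-100*s^5 - 282*s^4 - 44*s^3 + 331*s^2 + 95*s - 90)/(24*s^5 + 64*s^4 + 2*s^3 - 74*s^2 - 9*s + 18)
That last expression is T(s); at s = 0 only the constant terms survive, so T(0) = -90/18 = -5.

Answer: -5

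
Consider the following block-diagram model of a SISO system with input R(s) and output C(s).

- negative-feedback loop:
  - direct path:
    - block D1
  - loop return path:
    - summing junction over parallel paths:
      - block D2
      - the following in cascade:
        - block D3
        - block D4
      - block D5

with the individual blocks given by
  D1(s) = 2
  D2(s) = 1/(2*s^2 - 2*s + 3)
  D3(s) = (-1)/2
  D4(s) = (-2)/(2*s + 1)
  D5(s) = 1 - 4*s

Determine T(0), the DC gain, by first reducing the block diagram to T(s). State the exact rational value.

Answer: 6/17

Working:
[1] reduce the series chain D3, D4 -> 1/(2*s + 1)
[2] add D2, (D3*D4), D5 (parallel) -> (-16*s^4 + 12*s^3 - 16*s^2 - 8*s + 7)/(4*s^3 - 2*s^2 + 4*s + 3)
[3] collapse the loop (D1 forward, (D2+(D3*D4)+D5) return) -> (-8*s^3 + 4*s^2 - 8*s - 6)/(32*s^4 - 28*s^3 + 34*s^2 + 12*s - 17)
The step-3 result is T(s). Setting s = 0: T(0) = -6/(-17) = 6/17.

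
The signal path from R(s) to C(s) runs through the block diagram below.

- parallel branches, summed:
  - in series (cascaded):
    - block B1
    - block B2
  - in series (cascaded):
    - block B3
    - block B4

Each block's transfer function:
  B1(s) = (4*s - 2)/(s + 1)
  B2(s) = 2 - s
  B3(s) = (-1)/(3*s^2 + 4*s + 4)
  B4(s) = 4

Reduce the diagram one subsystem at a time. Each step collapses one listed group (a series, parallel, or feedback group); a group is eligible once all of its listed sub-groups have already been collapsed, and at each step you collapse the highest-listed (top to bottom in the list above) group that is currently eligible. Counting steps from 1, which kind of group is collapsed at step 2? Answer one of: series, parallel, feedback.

Step 1 - series reduction of B1, B2
Step 2 - reduce the series chain B3, B4
Step 3 - add (B1*B2), (B3*B4) (parallel)
So the answer for step 2 is series.

Final answer: series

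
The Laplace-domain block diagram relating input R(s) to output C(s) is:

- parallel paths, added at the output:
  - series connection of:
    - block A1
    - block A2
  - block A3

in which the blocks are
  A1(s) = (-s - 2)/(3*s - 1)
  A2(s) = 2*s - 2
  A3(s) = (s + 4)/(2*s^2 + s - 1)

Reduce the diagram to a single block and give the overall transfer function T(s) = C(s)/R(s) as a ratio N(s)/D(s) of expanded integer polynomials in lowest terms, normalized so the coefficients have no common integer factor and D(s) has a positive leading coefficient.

First reduce the diagram to T(s).

Step 1: combine A1, A2 in series gives (-2*s^2 - 2*s + 4)/(3*s - 1)
Step 2: reduce the parallel group (A1*A2), A3; the result is T(s) itself (integer coefficients, no common factor, positive leading denominator coefficient)

Answer: (-4*s^4 - 6*s^3 + 11*s^2 + 17*s - 8)/(6*s^3 + s^2 - 4*s + 1)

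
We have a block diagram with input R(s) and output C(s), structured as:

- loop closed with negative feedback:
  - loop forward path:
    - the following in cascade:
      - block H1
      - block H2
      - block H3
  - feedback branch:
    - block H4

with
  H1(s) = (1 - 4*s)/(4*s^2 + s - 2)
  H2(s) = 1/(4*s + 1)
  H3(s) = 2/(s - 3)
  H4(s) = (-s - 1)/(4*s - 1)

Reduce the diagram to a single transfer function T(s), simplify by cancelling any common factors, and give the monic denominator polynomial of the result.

First reduce the diagram to T(s).

Step 1. combine H1, H2, H3 in series; result (2 - 8*s)/(16*s^4 - 40*s^3 - 31*s^2 + 19*s + 6)
Step 2. close the feedback loop around (H1*H2*H3), H4; result (2 - 8*s)/(16*s^4 - 40*s^3 - 31*s^2 + 21*s + 8)
That last expression is T(s), already simplified. Scaling its denominator by 1/16 (the reciprocal of the leading coefficient) yields the monic denominator.

Answer: s^4 - 5*s^3/2 - 31*s^2/16 + 21*s/16 + 1/2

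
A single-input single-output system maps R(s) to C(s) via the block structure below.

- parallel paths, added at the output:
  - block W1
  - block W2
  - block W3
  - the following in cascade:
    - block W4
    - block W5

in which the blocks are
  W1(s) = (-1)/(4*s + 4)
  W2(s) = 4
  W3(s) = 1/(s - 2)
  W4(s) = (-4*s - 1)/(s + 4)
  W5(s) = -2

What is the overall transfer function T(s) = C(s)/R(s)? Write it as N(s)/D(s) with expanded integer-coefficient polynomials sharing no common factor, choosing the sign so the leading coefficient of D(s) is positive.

(1) combine W4, W5 in series; result (8*s + 2)/(s + 4)
(2) combine W1, W2, W3, (W4*W5) in parallel: this yields T(s), and no further normalization is needed

Hence the answer: (48*s^3 + 27*s^2 - 150*s - 120)/(4*s^3 + 12*s^2 - 24*s - 32)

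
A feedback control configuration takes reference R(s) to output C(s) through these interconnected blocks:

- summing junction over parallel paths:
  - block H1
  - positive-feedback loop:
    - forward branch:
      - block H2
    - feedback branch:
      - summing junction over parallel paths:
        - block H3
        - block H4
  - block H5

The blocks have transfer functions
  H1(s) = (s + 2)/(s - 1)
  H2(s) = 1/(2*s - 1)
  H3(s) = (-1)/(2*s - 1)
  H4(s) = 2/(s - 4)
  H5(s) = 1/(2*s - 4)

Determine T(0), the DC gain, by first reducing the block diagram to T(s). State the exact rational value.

1. add H3, H4 (parallel) gives (3*s + 2)/(2*s^2 - 9*s + 4)
2. feedback reduction of H2, (H3+H4) gives (2*s^2 - 9*s + 4)/(4*s^3 - 20*s^2 + 14*s - 6)
3. add H1, [H2/(1-H2*(H3+H4))], H5 (parallel) gives (4*s^5 - 16*s^4 - 29*s^3 + 126*s^2 - 96*s + 35)/(4*s^5 - 32*s^4 + 82*s^3 - 88*s^2 + 46*s - 12)
Step 3 gives the overall T(s). Then T(0) = 35/(-12) = -35/12.

Answer: -35/12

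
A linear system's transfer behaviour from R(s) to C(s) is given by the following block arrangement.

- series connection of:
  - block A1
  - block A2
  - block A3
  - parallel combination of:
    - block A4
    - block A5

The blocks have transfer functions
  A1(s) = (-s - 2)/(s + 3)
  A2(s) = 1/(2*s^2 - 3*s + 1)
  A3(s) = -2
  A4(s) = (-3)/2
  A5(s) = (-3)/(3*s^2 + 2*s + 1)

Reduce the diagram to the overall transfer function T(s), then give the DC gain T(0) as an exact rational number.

[1] add A4, A5 (parallel) gives (-9*s^2 - 6*s - 9)/(6*s^2 + 4*s + 2)
[2] multiply A1, A2, A3, (A4+A5) (series) gives (-9*s^3 - 24*s^2 - 21*s - 18)/(6*s^5 + 13*s^4 - 16*s^3 - 4*s^2 - 2*s + 3)
DC gain: substitute s = 0 into T(s) from step 2: T(0) = -18/3 = -6.

Therefore the answer is -6.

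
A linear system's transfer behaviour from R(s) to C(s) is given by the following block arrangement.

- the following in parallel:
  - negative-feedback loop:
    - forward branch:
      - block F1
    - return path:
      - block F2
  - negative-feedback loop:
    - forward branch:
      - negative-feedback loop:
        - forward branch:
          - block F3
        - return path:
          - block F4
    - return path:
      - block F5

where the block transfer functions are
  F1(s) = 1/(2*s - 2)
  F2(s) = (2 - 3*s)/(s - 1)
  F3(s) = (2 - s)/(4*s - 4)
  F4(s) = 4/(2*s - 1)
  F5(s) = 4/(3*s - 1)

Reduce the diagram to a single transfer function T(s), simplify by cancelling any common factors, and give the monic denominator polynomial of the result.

Answer: s^5 - 37*s^4/6 + 43*s^3/3 - 50*s^2/3 + 107*s/12 - 5/3

Working:
Step 1: reduce the feedback loop with forward F1 and return F2 -> (s - 1)/(2*s^2 - 7*s + 4)
Step 2: apply the feedback formula to F3, F4 -> (-2*s^2 + 5*s - 2)/(8*s^2 - 16*s + 12)
Step 3: feedback reduction of [F3/(1+F3*F4)], F5 -> (-6*s^3 + 17*s^2 - 11*s + 2)/(24*s^3 - 64*s^2 + 72*s - 20)
Step 4: sum the parallel branches [F1/(1+F1*F2)], [[F3/(1+F3*F4)]/(1+[F3/(1+F3*F4)]*F5)] -> (-12*s^5 + 100*s^4 - 253*s^3 + 285*s^2 - 150*s + 28)/(48*s^5 - 296*s^4 + 688*s^3 - 800*s^2 + 428*s - 80)
T(s) is the step-4 result (common factors already cancelled). Leading coefficient of the denominator: 48. Divide through by 48 for the monic polynomial.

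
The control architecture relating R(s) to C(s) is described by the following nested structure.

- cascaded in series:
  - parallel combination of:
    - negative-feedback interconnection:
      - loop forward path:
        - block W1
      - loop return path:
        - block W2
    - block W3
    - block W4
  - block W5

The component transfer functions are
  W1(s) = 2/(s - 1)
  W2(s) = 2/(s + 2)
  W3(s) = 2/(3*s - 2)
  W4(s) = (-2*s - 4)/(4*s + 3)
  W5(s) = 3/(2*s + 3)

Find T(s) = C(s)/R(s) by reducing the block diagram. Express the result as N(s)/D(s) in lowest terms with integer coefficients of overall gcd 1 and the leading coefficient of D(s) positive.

First reduce the diagram to T(s).

Step 1 - collapse the loop (W1 forward, W2 return): (2*s + 4)/(s^2 + s + 2)
Step 2 - parallel reduction of [W1/(1+W1*W2)], W3, W4: (-6*s^4 + 18*s^3 + 52*s^2 + 6*s + 4)/(12*s^4 + 13*s^3 + 19*s^2 - 4*s - 12)
Step 3 - cascade ([W1/(1+W1*W2)]+W3+W4), W5; the result is T(s) itself (integer coefficients, no common factor, positive leading denominator coefficient)

Answer: (-18*s^4 + 54*s^3 + 156*s^2 + 18*s + 12)/(24*s^5 + 62*s^4 + 77*s^3 + 49*s^2 - 36*s - 36)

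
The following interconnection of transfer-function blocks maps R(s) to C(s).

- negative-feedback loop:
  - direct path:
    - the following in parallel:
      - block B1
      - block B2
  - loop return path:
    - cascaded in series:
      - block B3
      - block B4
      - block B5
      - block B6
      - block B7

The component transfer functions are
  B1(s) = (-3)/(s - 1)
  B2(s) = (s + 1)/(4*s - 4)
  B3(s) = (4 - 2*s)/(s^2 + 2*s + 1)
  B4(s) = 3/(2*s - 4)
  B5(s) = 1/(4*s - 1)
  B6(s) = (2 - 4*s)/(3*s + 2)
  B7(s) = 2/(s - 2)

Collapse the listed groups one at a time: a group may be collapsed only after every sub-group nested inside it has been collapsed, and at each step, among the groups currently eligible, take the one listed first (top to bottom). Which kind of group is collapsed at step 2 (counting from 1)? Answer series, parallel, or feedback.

Answer: series

Working:
[1] add B1, B2 (parallel)
[2] reduce the series chain B3, B4, B5, B6, B7
[3] close the feedback loop around (B1+B2), (B3*B4*B5*B6*B7)
At step 2 the group reduced is series.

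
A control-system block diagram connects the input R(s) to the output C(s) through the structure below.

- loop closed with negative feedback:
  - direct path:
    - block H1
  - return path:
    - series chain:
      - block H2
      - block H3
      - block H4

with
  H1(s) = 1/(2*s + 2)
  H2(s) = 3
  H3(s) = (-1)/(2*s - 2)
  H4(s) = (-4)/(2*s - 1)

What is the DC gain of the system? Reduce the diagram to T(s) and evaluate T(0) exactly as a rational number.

Step 1: combine H2, H3, H4 in series -> 6/(2*s^2 - 3*s + 1)
Step 2: collapse the loop (H1 forward, (H2*H3*H4) return) -> (2*s^2 - 3*s + 1)/(4*s^3 - 2*s^2 - 4*s + 8)
The step-2 result is T(s). Setting s = 0: T(0) = 1/8.

Answer: 1/8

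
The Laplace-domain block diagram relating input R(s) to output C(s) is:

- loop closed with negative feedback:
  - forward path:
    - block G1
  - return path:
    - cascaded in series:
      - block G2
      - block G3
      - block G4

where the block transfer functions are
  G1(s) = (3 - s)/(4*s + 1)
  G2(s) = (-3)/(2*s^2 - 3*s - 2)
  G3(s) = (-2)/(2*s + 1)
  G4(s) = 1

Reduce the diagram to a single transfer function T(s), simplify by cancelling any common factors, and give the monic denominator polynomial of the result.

1. cascade G2, G3, G4 gives 6/(4*s^3 - 4*s^2 - 7*s - 2)
2. close the feedback loop around G1, (G2*G3*G4) gives (-4*s^4 + 16*s^3 - 5*s^2 - 19*s - 6)/(16*s^4 - 12*s^3 - 32*s^2 - 21*s + 16)
Step 2 gives the fully reduced T(s), with no common factor left to cancel. The denominator's leading coefficient is 16, so divide each of its coefficients by 16 to get the monic form.

Hence the answer: s^4 - 3*s^3/4 - 2*s^2 - 21*s/16 + 1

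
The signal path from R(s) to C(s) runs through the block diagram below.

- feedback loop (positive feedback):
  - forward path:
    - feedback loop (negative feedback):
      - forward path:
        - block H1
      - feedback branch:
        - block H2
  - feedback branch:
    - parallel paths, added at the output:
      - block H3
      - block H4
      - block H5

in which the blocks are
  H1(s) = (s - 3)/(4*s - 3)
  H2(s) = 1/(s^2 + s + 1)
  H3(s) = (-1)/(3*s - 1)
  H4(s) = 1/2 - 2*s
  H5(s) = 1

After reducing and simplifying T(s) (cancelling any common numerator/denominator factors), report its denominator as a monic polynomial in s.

Step 1 - apply the feedback formula to H1, H2; result (s^3 - 2*s^2 - 2*s - 3)/(4*s^3 + s^2 + 2*s - 6)
Step 2 - reduce the parallel group H3, H4, H5; result (-12*s^2 + 13*s - 5)/(6*s - 2)
Step 3 - reduce the feedback loop with forward [H1/(1+H1*H2)] and return (H3+H4+H5); result (6*s^4 - 14*s^3 - 8*s^2 - 14*s + 6)/(12*s^5 - 13*s^4 + 5*s^3 - 10*s^2 - 11*s - 3)
That last expression is T(s), already simplified. Scaling its denominator by 1/12 (the reciprocal of the leading coefficient) yields the monic denominator.

Therefore the answer is s^5 - 13*s^4/12 + 5*s^3/12 - 5*s^2/6 - 11*s/12 - 1/4.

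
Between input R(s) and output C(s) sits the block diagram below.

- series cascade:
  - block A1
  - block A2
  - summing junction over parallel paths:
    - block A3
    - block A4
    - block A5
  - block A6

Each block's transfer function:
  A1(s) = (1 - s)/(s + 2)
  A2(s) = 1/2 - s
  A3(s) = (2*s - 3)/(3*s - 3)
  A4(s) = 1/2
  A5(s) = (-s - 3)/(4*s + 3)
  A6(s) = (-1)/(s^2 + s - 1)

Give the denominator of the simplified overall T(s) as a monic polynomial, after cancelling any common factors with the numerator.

(1) add A3, A4, A5 (parallel) gives (22*s^2 - 27*s - 9)/(24*s^2 - 6*s - 18)
(2) cascade A1, A2, (A3+A4+A5), A6 gives (-44*s^3 + 76*s^2 - 9*s - 9)/(48*s^4 + 180*s^3 + 156*s^2 - 60*s - 72)
The result of step 2 is T(s) in lowest terms. Its denominator has leading coefficient 48; dividing the denominator through by 48 makes it monic.

Answer: s^4 + 15*s^3/4 + 13*s^2/4 - 5*s/4 - 3/2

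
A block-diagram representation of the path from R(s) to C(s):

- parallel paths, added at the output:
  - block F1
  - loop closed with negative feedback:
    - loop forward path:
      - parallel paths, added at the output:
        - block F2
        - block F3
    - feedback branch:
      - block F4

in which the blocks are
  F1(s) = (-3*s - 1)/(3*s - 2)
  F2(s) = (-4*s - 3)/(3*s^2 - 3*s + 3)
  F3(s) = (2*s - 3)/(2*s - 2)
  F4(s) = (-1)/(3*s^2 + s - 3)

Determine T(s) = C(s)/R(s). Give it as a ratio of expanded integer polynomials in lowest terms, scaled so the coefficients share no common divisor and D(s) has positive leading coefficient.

First reduce the diagram to T(s).

Step 1. combine F2, F3 in parallel; result (6*s^3 - 23*s^2 + 17*s - 3)/(6*s^3 - 12*s^2 + 12*s - 6)
Step 2. feedback reduction of (F2+F3), F4; result (18*s^5 - 63*s^4 + 10*s^3 + 77*s^2 - 54*s + 9)/(18*s^5 - 30*s^4 + 53*s^2 - 59*s + 21)
Step 3. parallel reduction of F1, [(F2+F3)/(1+(F2+F3)*F4)] - this is the overall T(s), already in the required normalized form

Answer: (-153*s^5 + 186*s^4 + 52*s^3 - 192*s^2 + 131*s - 39)/(54*s^6 - 126*s^5 + 60*s^4 + 159*s^3 - 283*s^2 + 181*s - 42)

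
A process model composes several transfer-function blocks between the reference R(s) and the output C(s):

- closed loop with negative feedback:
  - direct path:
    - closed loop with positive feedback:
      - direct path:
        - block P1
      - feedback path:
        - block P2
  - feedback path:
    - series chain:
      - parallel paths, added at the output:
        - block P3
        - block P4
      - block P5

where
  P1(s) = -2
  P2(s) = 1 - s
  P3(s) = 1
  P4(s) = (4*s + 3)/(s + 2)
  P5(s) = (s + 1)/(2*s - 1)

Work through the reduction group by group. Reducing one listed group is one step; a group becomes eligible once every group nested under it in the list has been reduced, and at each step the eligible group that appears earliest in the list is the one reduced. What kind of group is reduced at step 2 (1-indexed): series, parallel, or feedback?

Step 1. close the feedback loop around P1, P2
Step 2. combine P3, P4 in parallel
Step 3. multiply (P3+P4), P5 (series)
Step 4. close the feedback loop around [P1/(1-P1*P2)], ((P3+P4)*P5)
At step 2 the group reduced is parallel.

Hence the answer: parallel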